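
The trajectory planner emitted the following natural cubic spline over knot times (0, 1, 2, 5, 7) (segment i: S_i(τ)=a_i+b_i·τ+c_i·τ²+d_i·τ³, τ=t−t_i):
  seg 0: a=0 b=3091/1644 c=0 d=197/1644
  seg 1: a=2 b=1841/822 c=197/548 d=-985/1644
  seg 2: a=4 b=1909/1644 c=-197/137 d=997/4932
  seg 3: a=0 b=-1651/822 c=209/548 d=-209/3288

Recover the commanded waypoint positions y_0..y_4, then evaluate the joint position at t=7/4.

y_0=0 y_1=2 y_2=4 y_3=0 y_4=-3
S(7/4) = 127283/35072

y_0 = S_0(0) = a_0 = 0
y_1 = S_1(0) = a_1 = 2
y_2 = S_2(0) = a_2 = 4
y_3 = S_3(0) = a_3 = 0
y_4 = S_3(2) = -3
t_q=7/4 is in segment 1 (τ=3/4); S_1(τ)=127283/35072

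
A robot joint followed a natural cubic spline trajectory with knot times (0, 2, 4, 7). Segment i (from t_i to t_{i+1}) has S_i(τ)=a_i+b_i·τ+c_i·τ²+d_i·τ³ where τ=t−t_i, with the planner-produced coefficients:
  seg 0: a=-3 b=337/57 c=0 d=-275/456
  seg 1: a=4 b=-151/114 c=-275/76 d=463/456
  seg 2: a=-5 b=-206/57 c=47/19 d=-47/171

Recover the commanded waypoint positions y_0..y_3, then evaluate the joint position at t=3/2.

y_0=-3 y_1=4 y_2=-5 y_3=-1
S(3/2) = 4661/1216

y_0 = S_0(0) = a_0 = -3
y_1 = S_1(0) = a_1 = 4
y_2 = S_2(0) = a_2 = -5
y_3 = S_2(3) = -1
t_q=3/2 is in segment 0 (τ=3/2); S_0(τ)=4661/1216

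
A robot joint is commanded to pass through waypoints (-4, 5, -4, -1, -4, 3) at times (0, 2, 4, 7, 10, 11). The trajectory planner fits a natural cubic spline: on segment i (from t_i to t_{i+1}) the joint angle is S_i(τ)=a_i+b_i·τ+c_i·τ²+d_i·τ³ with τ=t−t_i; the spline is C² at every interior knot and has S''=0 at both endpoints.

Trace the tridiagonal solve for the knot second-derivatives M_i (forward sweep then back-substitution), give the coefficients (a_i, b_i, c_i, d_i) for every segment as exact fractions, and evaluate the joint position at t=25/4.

  seg 0: a=-4 b=3660/503 c=0 d=-2793/4024
  seg 1: a=5 b=-1059/1006 c=-8379/2012 d=4911/4024
  seg 2: a=-4 b=-1542/503 c=3177/1006 d=-5441/9054
  seg 3: a=-1 b=-345/1006 c=-1132/503 d=6131/9054
  seg 4: a=-4 b=2232/503 c=3867/1006 d=-1289/1006
S(25/4) = -113005/64384

Δ: Δ0=9/2, Δ1=-9/2, Δ2=1, Δ3=-1, Δ4=7
row 1: diag=8, rhs=-54; c'=1/4, d'=-27/4
row 2: denom=10−2·1/4=19/2; d'=(33−2·-27/4)/(19/2)=93/19
row 3: denom=12−3·6/19=210/19; d'=(-12−3·93/19)/(210/19)=-169/70
row 4: denom=8−3·19/70=503/70; d'=(48−3·-169/70)/(503/70)=3867/503
back: M4=3867/503
back: M3=-169/70−19/70·3867/503=-2264/503
back: M2=93/19−6/19·-2264/503=3177/503
back: M1=-27/4−1/4·3177/503=-8379/1006
M: M0=0, M1=-8379/1006, M2=3177/503, M3=-2264/503, M4=3867/503, M5=0
seg 0: a=-4, c=M0/2=0, d=(M1−M0)/(6·2)=-2793/4024, b=Δ0−h0·(2M0+M1)/6=3660/503
seg 1: a=5, c=M1/2=-8379/2012, d=(M2−M1)/(6·2)=4911/4024, b=Δ1−h1·(2M1+M2)/6=-1059/1006
seg 2: a=-4, c=M2/2=3177/1006, d=(M3−M2)/(6·3)=-5441/9054, b=Δ2−h2·(2M2+M3)/6=-1542/503
seg 3: a=-1, c=M3/2=-1132/503, d=(M4−M3)/(6·3)=6131/9054, b=Δ3−h3·(2M3+M4)/6=-345/1006
seg 4: a=-4, c=M4/2=3867/1006, d=(M5−M4)/(6·1)=-1289/1006, b=Δ4−h4·(2M4+M5)/6=2232/503
t_q=25/4 → seg 2, τ=9/4; S=-4+-1542/503·τ+3177/1006·τ²+-5441/9054·τ³=-113005/64384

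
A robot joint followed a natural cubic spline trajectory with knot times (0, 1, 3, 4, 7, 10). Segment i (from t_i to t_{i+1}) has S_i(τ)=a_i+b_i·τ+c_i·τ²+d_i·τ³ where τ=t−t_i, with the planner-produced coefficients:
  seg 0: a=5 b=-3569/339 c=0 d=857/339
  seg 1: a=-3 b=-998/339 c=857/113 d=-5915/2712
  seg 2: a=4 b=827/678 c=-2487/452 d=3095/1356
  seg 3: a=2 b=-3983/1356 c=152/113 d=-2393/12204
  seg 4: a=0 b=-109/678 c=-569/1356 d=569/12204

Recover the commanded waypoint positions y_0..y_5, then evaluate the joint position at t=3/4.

y_0 = S_0(0) = a_0 = 5
y_1 = S_1(0) = a_1 = -3
y_2 = S_2(0) = a_2 = 4
y_3 = S_3(0) = a_3 = 2
y_4 = S_4(0) = a_4 = 0
y_5 = S_4(3) = -3
t_q=3/4 is in segment 0 (τ=3/4); S_0(τ)=-13231/7232

y_0=5 y_1=-3 y_2=4 y_3=2 y_4=0 y_5=-3
S(3/4) = -13231/7232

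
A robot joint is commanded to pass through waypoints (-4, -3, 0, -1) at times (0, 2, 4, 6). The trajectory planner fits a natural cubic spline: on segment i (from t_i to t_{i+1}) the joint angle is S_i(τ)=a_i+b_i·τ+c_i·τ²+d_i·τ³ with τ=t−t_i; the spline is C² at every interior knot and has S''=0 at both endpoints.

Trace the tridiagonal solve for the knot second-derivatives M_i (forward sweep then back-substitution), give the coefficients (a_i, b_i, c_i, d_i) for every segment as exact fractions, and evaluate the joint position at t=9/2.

Δ: Δ0=1/2, Δ1=3/2, Δ2=-1/2
row 1: diag=8, rhs=6; c'=1/4, d'=3/4
row 2: denom=8−2·1/4=15/2; d'=(-12−2·3/4)/(15/2)=-9/5
back: M2=-9/5
back: M1=3/4−1/4·-9/5=6/5
M: M0=0, M1=6/5, M2=-9/5, M3=0
seg 0: a=-4, c=M0/2=0, d=(M1−M0)/(6·2)=1/10, b=Δ0−h0·(2M0+M1)/6=1/10
seg 1: a=-3, c=M1/2=3/5, d=(M2−M1)/(6·2)=-1/4, b=Δ1−h1·(2M1+M2)/6=13/10
seg 2: a=0, c=M2/2=-9/10, d=(M3−M2)/(6·2)=3/20, b=Δ2−h2·(2M2+M3)/6=7/10
t_q=9/2 → seg 2, τ=1/2; S=0+7/10·τ+-9/10·τ²+3/20·τ³=23/160

  seg 0: a=-4 b=1/10 c=0 d=1/10
  seg 1: a=-3 b=13/10 c=3/5 d=-1/4
  seg 2: a=0 b=7/10 c=-9/10 d=3/20
S(9/2) = 23/160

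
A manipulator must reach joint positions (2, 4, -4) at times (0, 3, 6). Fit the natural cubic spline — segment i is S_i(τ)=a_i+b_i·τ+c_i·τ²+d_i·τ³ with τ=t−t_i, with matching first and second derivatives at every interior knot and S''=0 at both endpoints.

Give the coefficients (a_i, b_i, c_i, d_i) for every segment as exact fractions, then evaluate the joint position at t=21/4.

Δ: Δ0=2/3, Δ1=-8/3
row 1: diag=12, rhs=-20; c'=1/4, d'=-5/3
back: M1=-5/3
M: M0=0, M1=-5/3, M2=0
seg 0: a=2, c=M0/2=0, d=(M1−M0)/(6·3)=-5/54, b=Δ0−h0·(2M0+M1)/6=3/2
seg 1: a=4, c=M1/2=-5/6, d=(M2−M1)/(6·3)=5/54, b=Δ1−h1·(2M1+M2)/6=-1
t_q=21/4 → seg 1, τ=9/4; S=4+-1·τ+-5/6·τ²+5/54·τ³=-181/128

  seg 0: a=2 b=3/2 c=0 d=-5/54
  seg 1: a=4 b=-1 c=-5/6 d=5/54
S(21/4) = -181/128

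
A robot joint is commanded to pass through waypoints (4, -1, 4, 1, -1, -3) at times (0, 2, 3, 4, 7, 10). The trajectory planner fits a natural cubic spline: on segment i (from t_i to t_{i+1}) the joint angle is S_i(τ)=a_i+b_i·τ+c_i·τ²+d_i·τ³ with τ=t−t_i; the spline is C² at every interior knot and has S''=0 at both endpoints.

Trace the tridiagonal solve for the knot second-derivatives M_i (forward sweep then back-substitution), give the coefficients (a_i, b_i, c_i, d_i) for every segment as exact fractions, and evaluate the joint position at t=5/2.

Δ: Δ0=-5/2, Δ1=5, Δ2=-3, Δ3=-2/3, Δ4=-2/3
row 1: diag=6, rhs=45; c'=1/6, d'=15/2
row 2: denom=4−1·1/6=23/6; d'=(-48−1·15/2)/(23/6)=-333/23
row 3: denom=8−1·6/23=178/23; d'=(14−1·-333/23)/(178/23)=655/178
row 4: denom=12−3·69/178=1929/178; d'=(0−3·655/178)/(1929/178)=-655/643
back: M4=-655/643
back: M3=655/178−69/178·-655/643=2620/643
back: M2=-333/23−6/23·2620/643=-9993/643
back: M1=15/2−1/6·-9993/643=6488/643
M: M0=0, M1=6488/643, M2=-9993/643, M3=2620/643, M4=-655/643, M5=0
seg 0: a=4, c=M0/2=0, d=(M1−M0)/(6·2)=1622/1929, b=Δ0−h0·(2M0+M1)/6=-22621/3858
seg 1: a=-1, c=M1/2=3244/643, d=(M2−M1)/(6·1)=-16481/3858, b=Δ1−h1·(2M1+M2)/6=16307/3858
seg 2: a=4, c=M2/2=-9993/1286, d=(M3−M2)/(6·1)=12613/3858, b=Δ2−h2·(2M2+M3)/6=2896/1929
seg 3: a=1, c=M3/2=1310/643, d=(M4−M3)/(6·3)=-3275/11574, b=Δ3−h3·(2M3+M4)/6=-16327/3858
seg 4: a=-1, c=M4/2=-655/1286, d=(M5−M4)/(6·3)=655/11574, b=Δ4−h4·(2M4+M5)/6=679/1929
t_q=5/2 → seg 1, τ=1/2; S=-1+16307/3858·τ+3244/643·τ²+-16481/3858·τ³=18937/10288

  seg 0: a=4 b=-22621/3858 c=0 d=1622/1929
  seg 1: a=-1 b=16307/3858 c=3244/643 d=-16481/3858
  seg 2: a=4 b=2896/1929 c=-9993/1286 d=12613/3858
  seg 3: a=1 b=-16327/3858 c=1310/643 d=-3275/11574
  seg 4: a=-1 b=679/1929 c=-655/1286 d=655/11574
S(5/2) = 18937/10288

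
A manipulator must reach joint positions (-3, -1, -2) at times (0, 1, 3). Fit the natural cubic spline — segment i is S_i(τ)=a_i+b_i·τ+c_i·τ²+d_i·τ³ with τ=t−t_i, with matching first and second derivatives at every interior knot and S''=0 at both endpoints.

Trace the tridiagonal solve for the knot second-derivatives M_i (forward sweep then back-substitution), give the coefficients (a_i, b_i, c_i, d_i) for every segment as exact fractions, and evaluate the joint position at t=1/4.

Δ: Δ0=2, Δ1=-1/2
row 1: diag=6, rhs=-15; c'=1/3, d'=-5/2
back: M1=-5/2
M: M0=0, M1=-5/2, M2=0
seg 0: a=-3, c=M0/2=0, d=(M1−M0)/(6·1)=-5/12, b=Δ0−h0·(2M0+M1)/6=29/12
seg 1: a=-1, c=M1/2=-5/4, d=(M2−M1)/(6·2)=5/24, b=Δ1−h1·(2M1+M2)/6=7/6
t_q=1/4 → seg 0, τ=1/4; S=-3+29/12·τ+0·τ²+-5/12·τ³=-615/256

  seg 0: a=-3 b=29/12 c=0 d=-5/12
  seg 1: a=-1 b=7/6 c=-5/4 d=5/24
S(1/4) = -615/256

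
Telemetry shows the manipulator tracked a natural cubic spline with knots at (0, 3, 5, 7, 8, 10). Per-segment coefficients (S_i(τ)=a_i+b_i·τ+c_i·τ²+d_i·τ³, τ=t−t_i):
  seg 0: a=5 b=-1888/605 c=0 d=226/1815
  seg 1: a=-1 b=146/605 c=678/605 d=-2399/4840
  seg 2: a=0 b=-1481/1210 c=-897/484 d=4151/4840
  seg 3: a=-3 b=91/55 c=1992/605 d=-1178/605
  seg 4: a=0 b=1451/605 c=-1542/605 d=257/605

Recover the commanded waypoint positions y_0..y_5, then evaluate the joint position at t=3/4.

y_0=5 y_1=-1 y_2=0 y_3=-3 y_4=0 y_5=-2
S(3/4) = 10501/3872

y_0 = S_0(0) = a_0 = 5
y_1 = S_1(0) = a_1 = -1
y_2 = S_2(0) = a_2 = 0
y_3 = S_3(0) = a_3 = -3
y_4 = S_4(0) = a_4 = 0
y_5 = S_4(2) = -2
t_q=3/4 is in segment 0 (τ=3/4); S_0(τ)=10501/3872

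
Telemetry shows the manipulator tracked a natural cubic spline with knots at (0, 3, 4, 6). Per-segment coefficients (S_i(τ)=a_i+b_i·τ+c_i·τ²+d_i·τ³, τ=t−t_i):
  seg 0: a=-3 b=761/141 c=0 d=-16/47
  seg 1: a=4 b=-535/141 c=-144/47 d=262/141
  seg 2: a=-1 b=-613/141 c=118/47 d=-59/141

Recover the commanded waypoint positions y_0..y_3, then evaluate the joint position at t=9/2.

y_0=-3 y_1=4 y_2=-1 y_3=-3
S(9/2) = -977/376

y_0 = S_0(0) = a_0 = -3
y_1 = S_1(0) = a_1 = 4
y_2 = S_2(0) = a_2 = -1
y_3 = S_2(2) = -3
t_q=9/2 is in segment 2 (τ=1/2); S_2(τ)=-977/376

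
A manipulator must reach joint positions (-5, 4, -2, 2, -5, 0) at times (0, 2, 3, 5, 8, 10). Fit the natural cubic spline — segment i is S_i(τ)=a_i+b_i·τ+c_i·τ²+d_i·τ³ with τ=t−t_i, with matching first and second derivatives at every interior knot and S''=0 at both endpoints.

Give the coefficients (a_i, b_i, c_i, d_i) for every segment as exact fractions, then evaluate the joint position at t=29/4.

Δ: Δ0=9/2, Δ1=-6, Δ2=2, Δ3=-7/3, Δ4=5/2
row 1: diag=6, rhs=-63; c'=1/6, d'=-21/2
row 2: denom=6−1·1/6=35/6; d'=(48−1·-21/2)/(35/6)=351/35
row 3: denom=10−2·12/35=326/35; d'=(-26−2·351/35)/(326/35)=-806/163
row 4: denom=10−3·105/326=2945/326; d'=(29−3·-806/163)/(2945/326)=2858/589
back: M4=2858/589
back: M3=-806/163−105/326·2858/589=-3833/589
back: M2=351/35−12/35·-3833/589=7221/589
back: M1=-21/2−1/6·7221/589=-7388/589
M: M0=0, M1=-7388/589, M2=7221/589, M3=-3833/589, M4=2858/589, M5=0
seg 0: a=-5, c=M0/2=0, d=(M1−M0)/(6·2)=-1847/1767, b=Δ0−h0·(2M0+M1)/6=30679/3534
seg 1: a=4, c=M1/2=-3694/589, d=(M2−M1)/(6·1)=14609/3534, b=Δ1−h1·(2M1+M2)/6=-13649/3534
seg 2: a=-2, c=M2/2=7221/1178, d=(M3−M2)/(6·2)=-5527/3534, b=Δ2−h2·(2M2+M3)/6=-7075/1767
seg 3: a=2, c=M3/2=-3833/1178, d=(M4−M3)/(6·3)=6691/10602, b=Δ3−h3·(2M3+M4)/6=3089/1767
seg 4: a=-5, c=M4/2=1429/589, d=(M5−M4)/(6·2)=-1429/3534, b=Δ4−h4·(2M4+M5)/6=-2597/3534
t_q=29/4 → seg 3, τ=9/4; S=2+3089/1767·τ+-3833/1178·τ²+6691/10602·τ³=-252593/75392

  seg 0: a=-5 b=30679/3534 c=0 d=-1847/1767
  seg 1: a=4 b=-13649/3534 c=-3694/589 d=14609/3534
  seg 2: a=-2 b=-7075/1767 c=7221/1178 d=-5527/3534
  seg 3: a=2 b=3089/1767 c=-3833/1178 d=6691/10602
  seg 4: a=-5 b=-2597/3534 c=1429/589 d=-1429/3534
S(29/4) = -252593/75392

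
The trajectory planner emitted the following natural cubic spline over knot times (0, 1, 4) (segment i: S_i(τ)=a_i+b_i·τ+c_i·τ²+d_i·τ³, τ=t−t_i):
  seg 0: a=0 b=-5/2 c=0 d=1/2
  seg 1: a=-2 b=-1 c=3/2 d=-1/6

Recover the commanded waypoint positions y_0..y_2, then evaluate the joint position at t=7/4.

y_0 = S_0(0) = a_0 = 0
y_1 = S_1(0) = a_1 = -2
y_2 = S_1(3) = 4
t_q=7/4 is in segment 1 (τ=3/4); S_1(τ)=-253/128

y_0=0 y_1=-2 y_2=4
S(7/4) = -253/128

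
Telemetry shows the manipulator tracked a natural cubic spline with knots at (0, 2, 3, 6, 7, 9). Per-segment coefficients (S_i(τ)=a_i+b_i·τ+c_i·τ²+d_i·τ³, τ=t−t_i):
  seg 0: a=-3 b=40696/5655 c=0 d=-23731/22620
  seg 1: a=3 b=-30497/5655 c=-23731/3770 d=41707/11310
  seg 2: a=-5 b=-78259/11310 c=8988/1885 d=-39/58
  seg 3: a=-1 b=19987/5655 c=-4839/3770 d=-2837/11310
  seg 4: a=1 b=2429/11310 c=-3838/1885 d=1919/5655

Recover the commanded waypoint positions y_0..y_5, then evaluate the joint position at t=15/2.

y_0=-3 y_1=3 y_2=-5 y_3=-1 y_4=1 y_5=-4
S(15/2) = 9663/15080

y_0 = S_0(0) = a_0 = -3
y_1 = S_1(0) = a_1 = 3
y_2 = S_2(0) = a_2 = -5
y_3 = S_3(0) = a_3 = -1
y_4 = S_4(0) = a_4 = 1
y_5 = S_4(2) = -4
t_q=15/2 is in segment 4 (τ=1/2); S_4(τ)=9663/15080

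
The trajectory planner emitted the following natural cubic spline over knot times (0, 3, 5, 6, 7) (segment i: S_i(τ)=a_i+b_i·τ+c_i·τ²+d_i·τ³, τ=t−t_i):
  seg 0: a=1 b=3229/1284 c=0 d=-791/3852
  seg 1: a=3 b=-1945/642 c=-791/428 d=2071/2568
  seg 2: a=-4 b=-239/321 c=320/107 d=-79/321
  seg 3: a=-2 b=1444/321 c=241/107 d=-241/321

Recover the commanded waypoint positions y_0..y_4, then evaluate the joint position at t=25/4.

y_0 = S_0(0) = a_0 = 1
y_1 = S_1(0) = a_1 = 3
y_2 = S_2(0) = a_2 = -4
y_3 = S_3(0) = a_3 = -2
y_4 = S_3(1) = 4
t_q=25/4 is in segment 3 (τ=1/4); S_3(τ)=-5111/6848

y_0=1 y_1=3 y_2=-4 y_3=-2 y_4=4
S(25/4) = -5111/6848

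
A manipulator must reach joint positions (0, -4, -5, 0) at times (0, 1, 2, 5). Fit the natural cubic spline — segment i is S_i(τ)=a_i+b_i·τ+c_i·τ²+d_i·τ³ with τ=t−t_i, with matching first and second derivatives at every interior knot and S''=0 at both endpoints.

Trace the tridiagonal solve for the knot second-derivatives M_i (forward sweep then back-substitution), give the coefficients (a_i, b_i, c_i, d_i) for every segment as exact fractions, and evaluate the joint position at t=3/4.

  seg 0: a=0 b=-436/93 c=0 d=64/93
  seg 1: a=-4 b=-244/93 c=64/31 d=-41/93
  seg 2: a=-5 b=17/93 c=23/31 d=-23/279
S(3/4) = -100/31

Δ: Δ0=-4, Δ1=-1, Δ2=5/3
row 1: diag=4, rhs=18; c'=1/4, d'=9/2
row 2: denom=8−1·1/4=31/4; d'=(16−1·9/2)/(31/4)=46/31
back: M2=46/31
back: M1=9/2−1/4·46/31=128/31
M: M0=0, M1=128/31, M2=46/31, M3=0
seg 0: a=0, c=M0/2=0, d=(M1−M0)/(6·1)=64/93, b=Δ0−h0·(2M0+M1)/6=-436/93
seg 1: a=-4, c=M1/2=64/31, d=(M2−M1)/(6·1)=-41/93, b=Δ1−h1·(2M1+M2)/6=-244/93
seg 2: a=-5, c=M2/2=23/31, d=(M3−M2)/(6·3)=-23/279, b=Δ2−h2·(2M2+M3)/6=17/93
t_q=3/4 → seg 0, τ=3/4; S=0+-436/93·τ+0·τ²+64/93·τ³=-100/31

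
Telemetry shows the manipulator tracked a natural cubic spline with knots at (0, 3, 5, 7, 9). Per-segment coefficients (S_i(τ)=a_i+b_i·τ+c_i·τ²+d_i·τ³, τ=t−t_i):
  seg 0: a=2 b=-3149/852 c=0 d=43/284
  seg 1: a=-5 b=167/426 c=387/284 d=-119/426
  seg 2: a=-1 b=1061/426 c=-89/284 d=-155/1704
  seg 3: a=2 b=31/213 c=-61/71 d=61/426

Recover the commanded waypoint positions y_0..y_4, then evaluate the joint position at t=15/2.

y_0 = S_0(0) = a_0 = 2
y_1 = S_1(0) = a_1 = -5
y_2 = S_2(0) = a_2 = -1
y_3 = S_3(0) = a_3 = 2
y_4 = S_3(2) = 0
t_q=15/2 is in segment 3 (τ=1/2); S_3(τ)=2131/1136

y_0=2 y_1=-5 y_2=-1 y_3=2 y_4=0
S(15/2) = 2131/1136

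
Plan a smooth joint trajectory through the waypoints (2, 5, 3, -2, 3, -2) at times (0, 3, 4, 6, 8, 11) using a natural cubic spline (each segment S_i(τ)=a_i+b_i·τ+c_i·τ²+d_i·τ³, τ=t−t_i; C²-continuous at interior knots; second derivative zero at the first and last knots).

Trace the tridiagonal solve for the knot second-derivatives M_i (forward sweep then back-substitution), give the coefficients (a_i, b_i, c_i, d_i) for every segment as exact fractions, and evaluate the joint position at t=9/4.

  seg 0: a=2 b=1633/813 c=0 d=-820/7317
  seg 1: a=5 b=-827/813 c=-820/813 d=7/271
  seg 2: a=3 b=-2404/813 c=-757/813 d=1257/2168
  seg 3: a=-2 b=449/1626 c=8285/3252 d=-4669/6504
  seg 4: a=3 b=502/271 c=-2861/1626 d=2861/14634
S(9/4) = 22733/4336

Δ: Δ0=1, Δ1=-2, Δ2=-5/2, Δ3=5/2, Δ4=-5/3
row 1: diag=8, rhs=-18; c'=1/8, d'=-9/4
row 2: denom=6−1·1/8=47/8; d'=(-3−1·-9/4)/(47/8)=-6/47
row 3: denom=8−2·16/47=344/47; d'=(30−2·-6/47)/(344/47)=711/172
row 4: denom=10−2·47/172=813/86; d'=(-25−2·711/172)/(813/86)=-2861/813
back: M4=-2861/813
back: M3=711/172−47/172·-2861/813=8285/1626
back: M2=-6/47−16/47·8285/1626=-1514/813
back: M1=-9/4−1/8·-1514/813=-1640/813
M: M0=0, M1=-1640/813, M2=-1514/813, M3=8285/1626, M4=-2861/813, M5=0
seg 0: a=2, c=M0/2=0, d=(M1−M0)/(6·3)=-820/7317, b=Δ0−h0·(2M0+M1)/6=1633/813
seg 1: a=5, c=M1/2=-820/813, d=(M2−M1)/(6·1)=7/271, b=Δ1−h1·(2M1+M2)/6=-827/813
seg 2: a=3, c=M2/2=-757/813, d=(M3−M2)/(6·2)=1257/2168, b=Δ2−h2·(2M2+M3)/6=-2404/813
seg 3: a=-2, c=M3/2=8285/3252, d=(M4−M3)/(6·2)=-4669/6504, b=Δ3−h3·(2M3+M4)/6=449/1626
seg 4: a=3, c=M4/2=-2861/1626, d=(M5−M4)/(6·3)=2861/14634, b=Δ4−h4·(2M4+M5)/6=502/271
t_q=9/4 → seg 0, τ=9/4; S=2+1633/813·τ+0·τ²+-820/7317·τ³=22733/4336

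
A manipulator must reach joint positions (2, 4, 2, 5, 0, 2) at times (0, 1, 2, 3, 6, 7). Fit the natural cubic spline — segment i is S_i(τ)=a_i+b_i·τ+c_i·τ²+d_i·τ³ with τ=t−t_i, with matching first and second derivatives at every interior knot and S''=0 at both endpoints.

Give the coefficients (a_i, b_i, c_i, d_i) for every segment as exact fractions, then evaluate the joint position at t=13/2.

Δ: Δ0=2, Δ1=-2, Δ2=3, Δ3=-5/3, Δ4=2
row 1: diag=4, rhs=-24; c'=1/4, d'=-6
row 2: denom=4−1·1/4=15/4; d'=(30−1·-6)/(15/4)=48/5
row 3: denom=8−1·4/15=116/15; d'=(-28−1·48/5)/(116/15)=-141/29
row 4: denom=8−3·45/116=793/116; d'=(22−3·-141/29)/(793/116)=4244/793
back: M4=4244/793
back: M3=-141/29−45/116·4244/793=-5502/793
back: M2=48/5−4/15·-5502/793=9080/793
back: M1=-6−1/4·9080/793=-7028/793
M: M0=0, M1=-7028/793, M2=9080/793, M3=-5502/793, M4=4244/793, M5=0
seg 0: a=2, c=M0/2=0, d=(M1−M0)/(6·1)=-3514/2379, b=Δ0−h0·(2M0+M1)/6=8272/2379
seg 1: a=4, c=M1/2=-3514/793, d=(M2−M1)/(6·1)=8054/2379, b=Δ1−h1·(2M1+M2)/6=-2270/2379
seg 2: a=2, c=M2/2=4540/793, d=(M3−M2)/(6·1)=-7291/2379, b=Δ2−h2·(2M2+M3)/6=808/2379
seg 3: a=5, c=M3/2=-2751/793, d=(M4−M3)/(6·3)=4873/7137, b=Δ3−h3·(2M3+M4)/6=475/183
seg 4: a=0, c=M4/2=2122/793, d=(M5−M4)/(6·1)=-2122/2379, b=Δ4−h4·(2M4+M5)/6=514/2379
t_q=13/2 → seg 4, τ=1/2; S=0+514/2379·τ+2122/793·τ²+-2122/2379·τ³=2111/3172

  seg 0: a=2 b=8272/2379 c=0 d=-3514/2379
  seg 1: a=4 b=-2270/2379 c=-3514/793 d=8054/2379
  seg 2: a=2 b=808/2379 c=4540/793 d=-7291/2379
  seg 3: a=5 b=475/183 c=-2751/793 d=4873/7137
  seg 4: a=0 b=514/2379 c=2122/793 d=-2122/2379
S(13/2) = 2111/3172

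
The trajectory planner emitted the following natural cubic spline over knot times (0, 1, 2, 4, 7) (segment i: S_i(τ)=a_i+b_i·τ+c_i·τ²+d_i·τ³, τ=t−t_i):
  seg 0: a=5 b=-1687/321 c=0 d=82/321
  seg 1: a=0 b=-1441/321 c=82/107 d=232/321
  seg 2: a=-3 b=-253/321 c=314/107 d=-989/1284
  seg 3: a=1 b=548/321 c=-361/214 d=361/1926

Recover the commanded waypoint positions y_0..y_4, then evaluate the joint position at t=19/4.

y_0 = S_0(0) = a_0 = 5
y_1 = S_1(0) = a_1 = 0
y_2 = S_2(0) = a_2 = -3
y_3 = S_3(0) = a_3 = 1
y_4 = S_3(3) = -4
t_q=19/4 is in segment 3 (τ=3/4); S_3(τ)=19319/13696

y_0=5 y_1=0 y_2=-3 y_3=1 y_4=-4
S(19/4) = 19319/13696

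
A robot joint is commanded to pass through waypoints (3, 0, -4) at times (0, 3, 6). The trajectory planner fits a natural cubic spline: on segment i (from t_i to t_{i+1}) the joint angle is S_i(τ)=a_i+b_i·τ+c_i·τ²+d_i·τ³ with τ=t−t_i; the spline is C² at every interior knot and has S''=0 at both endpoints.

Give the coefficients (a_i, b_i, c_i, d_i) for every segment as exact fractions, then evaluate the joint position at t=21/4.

Δ: Δ0=-1, Δ1=-4/3
row 1: diag=12, rhs=-2; c'=1/4, d'=-1/6
back: M1=-1/6
M: M0=0, M1=-1/6, M2=0
seg 0: a=3, c=M0/2=0, d=(M1−M0)/(6·3)=-1/108, b=Δ0−h0·(2M0+M1)/6=-11/12
seg 1: a=0, c=M1/2=-1/12, d=(M2−M1)/(6·3)=1/108, b=Δ1−h1·(2M1+M2)/6=-7/6
t_q=21/4 → seg 1, τ=9/4; S=0+-7/6·τ+-1/12·τ²+1/108·τ³=-753/256

  seg 0: a=3 b=-11/12 c=0 d=-1/108
  seg 1: a=0 b=-7/6 c=-1/12 d=1/108
S(21/4) = -753/256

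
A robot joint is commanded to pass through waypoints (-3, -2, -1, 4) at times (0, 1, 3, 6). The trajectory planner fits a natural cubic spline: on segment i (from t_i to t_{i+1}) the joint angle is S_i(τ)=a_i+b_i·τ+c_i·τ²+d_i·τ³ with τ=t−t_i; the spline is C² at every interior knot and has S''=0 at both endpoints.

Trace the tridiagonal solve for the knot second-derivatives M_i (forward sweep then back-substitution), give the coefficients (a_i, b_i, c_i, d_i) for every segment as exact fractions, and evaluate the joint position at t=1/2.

  seg 0: a=-3 b=95/84 c=0 d=-11/84
  seg 1: a=-2 b=31/42 c=-11/28 d=23/168
  seg 2: a=-1 b=17/21 c=3/7 d=-1/21
S(1/2) = -549/224

Δ: Δ0=1, Δ1=1/2, Δ2=5/3
row 1: diag=6, rhs=-3; c'=1/3, d'=-1/2
row 2: denom=10−2·1/3=28/3; d'=(7−2·-1/2)/(28/3)=6/7
back: M2=6/7
back: M1=-1/2−1/3·6/7=-11/14
M: M0=0, M1=-11/14, M2=6/7, M3=0
seg 0: a=-3, c=M0/2=0, d=(M1−M0)/(6·1)=-11/84, b=Δ0−h0·(2M0+M1)/6=95/84
seg 1: a=-2, c=M1/2=-11/28, d=(M2−M1)/(6·2)=23/168, b=Δ1−h1·(2M1+M2)/6=31/42
seg 2: a=-1, c=M2/2=3/7, d=(M3−M2)/(6·3)=-1/21, b=Δ2−h2·(2M2+M3)/6=17/21
t_q=1/2 → seg 0, τ=1/2; S=-3+95/84·τ+0·τ²+-11/84·τ³=-549/224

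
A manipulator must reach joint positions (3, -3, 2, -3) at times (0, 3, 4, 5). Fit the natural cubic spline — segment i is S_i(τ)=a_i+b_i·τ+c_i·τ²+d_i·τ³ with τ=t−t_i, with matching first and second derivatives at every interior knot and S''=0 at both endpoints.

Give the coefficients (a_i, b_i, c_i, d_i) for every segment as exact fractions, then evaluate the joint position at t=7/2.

Δ: Δ0=-2, Δ1=5, Δ2=-5
row 1: diag=8, rhs=42; c'=1/8, d'=21/4
row 2: denom=4−1·1/8=31/8; d'=(-60−1·21/4)/(31/8)=-522/31
back: M2=-522/31
back: M1=21/4−1/8·-522/31=228/31
M: M0=0, M1=228/31, M2=-522/31, M3=0
seg 0: a=3, c=M0/2=0, d=(M1−M0)/(6·3)=38/93, b=Δ0−h0·(2M0+M1)/6=-176/31
seg 1: a=-3, c=M1/2=114/31, d=(M2−M1)/(6·1)=-125/31, b=Δ1−h1·(2M1+M2)/6=166/31
seg 2: a=2, c=M2/2=-261/31, d=(M3−M2)/(6·1)=87/31, b=Δ2−h2·(2M2+M3)/6=19/31
t_q=7/2 → seg 1, τ=1/2; S=-3+166/31·τ+114/31·τ²+-125/31·τ³=23/248

  seg 0: a=3 b=-176/31 c=0 d=38/93
  seg 1: a=-3 b=166/31 c=114/31 d=-125/31
  seg 2: a=2 b=19/31 c=-261/31 d=87/31
S(7/2) = 23/248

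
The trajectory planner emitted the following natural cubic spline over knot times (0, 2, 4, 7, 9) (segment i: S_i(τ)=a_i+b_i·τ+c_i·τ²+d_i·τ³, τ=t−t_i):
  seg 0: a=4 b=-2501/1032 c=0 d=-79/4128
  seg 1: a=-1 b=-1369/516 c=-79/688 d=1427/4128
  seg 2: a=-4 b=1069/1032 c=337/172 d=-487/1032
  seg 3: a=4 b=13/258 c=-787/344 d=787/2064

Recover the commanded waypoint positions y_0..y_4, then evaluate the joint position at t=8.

y_0=4 y_1=-1 y_2=-4 y_3=4 y_4=-2
S(8) = 1475/688

y_0 = S_0(0) = a_0 = 4
y_1 = S_1(0) = a_1 = -1
y_2 = S_2(0) = a_2 = -4
y_3 = S_3(0) = a_3 = 4
y_4 = S_3(2) = -2
t_q=8 is in segment 3 (τ=1); S_3(τ)=1475/688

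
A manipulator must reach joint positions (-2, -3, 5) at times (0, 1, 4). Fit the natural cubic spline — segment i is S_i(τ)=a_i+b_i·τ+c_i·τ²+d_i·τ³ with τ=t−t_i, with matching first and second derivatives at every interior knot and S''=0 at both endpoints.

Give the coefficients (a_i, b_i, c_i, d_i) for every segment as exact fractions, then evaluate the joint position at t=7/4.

Δ: Δ0=-1, Δ1=8/3
row 1: diag=8, rhs=22; c'=3/8, d'=11/4
back: M1=11/4
M: M0=0, M1=11/4, M2=0
seg 0: a=-2, c=M0/2=0, d=(M1−M0)/(6·1)=11/24, b=Δ0−h0·(2M0+M1)/6=-35/24
seg 1: a=-3, c=M1/2=11/8, d=(M2−M1)/(6·3)=-11/72, b=Δ1−h1·(2M1+M2)/6=-1/12
t_q=7/4 → seg 1, τ=3/4; S=-3+-1/12·τ+11/8·τ²+-11/72·τ³=-1205/512

  seg 0: a=-2 b=-35/24 c=0 d=11/24
  seg 1: a=-3 b=-1/12 c=11/8 d=-11/72
S(7/4) = -1205/512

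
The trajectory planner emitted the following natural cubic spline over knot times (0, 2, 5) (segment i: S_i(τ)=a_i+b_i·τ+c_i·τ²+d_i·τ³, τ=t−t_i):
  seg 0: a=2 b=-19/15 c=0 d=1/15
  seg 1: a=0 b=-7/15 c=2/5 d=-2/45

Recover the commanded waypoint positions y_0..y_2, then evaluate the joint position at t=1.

y_0 = S_0(0) = a_0 = 2
y_1 = S_1(0) = a_1 = 0
y_2 = S_1(3) = 1
t_q=1 is in segment 0 (τ=1); S_0(τ)=4/5

y_0=2 y_1=0 y_2=1
S(1) = 4/5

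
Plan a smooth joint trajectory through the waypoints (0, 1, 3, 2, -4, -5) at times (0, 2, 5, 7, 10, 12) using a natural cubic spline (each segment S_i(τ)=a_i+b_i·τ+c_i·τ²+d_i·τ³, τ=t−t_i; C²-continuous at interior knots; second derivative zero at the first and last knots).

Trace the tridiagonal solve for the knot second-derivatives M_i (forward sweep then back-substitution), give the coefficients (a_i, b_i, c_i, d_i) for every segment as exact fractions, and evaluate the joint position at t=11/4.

Δ: Δ0=1/2, Δ1=2/3, Δ2=-1/2, Δ3=-2, Δ4=-1/2
row 1: diag=10, rhs=1; c'=3/10, d'=1/10
row 2: denom=10−3·3/10=91/10; d'=(-7−3·1/10)/(91/10)=-73/91
row 3: denom=10−2·20/91=870/91; d'=(-9−2·-73/91)/(870/91)=-673/870
row 4: denom=10−3·91/290=2627/290; d'=(9−3·-673/870)/(2627/290)=3283/2627
back: M4=3283/2627
back: M3=-673/870−91/290·3283/2627=-9187/7881
back: M2=-73/91−20/91·-9187/7881=-4303/7881
back: M1=1/10−3/10·-4303/7881=693/2627
M: M0=0, M1=693/2627, M2=-4303/7881, M3=-9187/7881, M4=3283/2627, M5=0
seg 0: a=0, c=M0/2=0, d=(M1−M0)/(6·2)=231/10508, b=Δ0−h0·(2M0+M1)/6=2165/5254
seg 1: a=1, c=M1/2=693/5254, d=(M2−M1)/(6·3)=-3191/70929, b=Δ1−h1·(2M1+M2)/6=3551/5254
seg 2: a=3, c=M2/2=-4303/15762, d=(M3−M2)/(6·2)=-11/213, b=Δ2−h2·(2M2+M3)/6=1327/5254
seg 3: a=2, c=M3/2=-9187/15762, d=(M4−M3)/(6·3)=9518/70929, b=Δ3−h3·(2M3+M4)/6=-22999/15762
seg 4: a=-4, c=M4/2=3283/5254, d=(M5−M4)/(6·2)=-3283/31524, b=Δ4−h4·(2M4+M5)/6=-21013/15762
t_q=11/4 → seg 1, τ=3/4; S=1+3551/5254·τ+693/5254·τ²+-3191/70929·τ³=262635/168128

  seg 0: a=0 b=2165/5254 c=0 d=231/10508
  seg 1: a=1 b=3551/5254 c=693/5254 d=-3191/70929
  seg 2: a=3 b=1327/5254 c=-4303/15762 d=-11/213
  seg 3: a=2 b=-22999/15762 c=-9187/15762 d=9518/70929
  seg 4: a=-4 b=-21013/15762 c=3283/5254 d=-3283/31524
S(11/4) = 262635/168128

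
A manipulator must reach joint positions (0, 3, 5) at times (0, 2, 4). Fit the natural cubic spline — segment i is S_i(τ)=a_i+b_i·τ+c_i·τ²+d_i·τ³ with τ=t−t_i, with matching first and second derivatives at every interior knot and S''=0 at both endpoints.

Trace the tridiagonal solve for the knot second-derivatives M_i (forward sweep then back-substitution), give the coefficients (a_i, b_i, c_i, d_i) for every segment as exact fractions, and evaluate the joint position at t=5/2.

Δ: Δ0=3/2, Δ1=1
row 1: diag=8, rhs=-3; c'=1/4, d'=-3/8
back: M1=-3/8
M: M0=0, M1=-3/8, M2=0
seg 0: a=0, c=M0/2=0, d=(M1−M0)/(6·2)=-1/32, b=Δ0−h0·(2M0+M1)/6=13/8
seg 1: a=3, c=M1/2=-3/16, d=(M2−M1)/(6·2)=1/32, b=Δ1−h1·(2M1+M2)/6=5/4
t_q=5/2 → seg 1, τ=1/2; S=3+5/4·τ+-3/16·τ²+1/32·τ³=917/256

  seg 0: a=0 b=13/8 c=0 d=-1/32
  seg 1: a=3 b=5/4 c=-3/16 d=1/32
S(5/2) = 917/256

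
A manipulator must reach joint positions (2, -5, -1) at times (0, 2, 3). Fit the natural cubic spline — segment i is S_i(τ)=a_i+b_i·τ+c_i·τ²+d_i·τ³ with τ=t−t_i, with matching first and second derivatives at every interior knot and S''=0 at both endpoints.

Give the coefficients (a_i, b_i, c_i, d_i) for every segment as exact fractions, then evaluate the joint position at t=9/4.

  seg 0: a=2 b=-6 c=0 d=5/8
  seg 1: a=-5 b=3/2 c=15/4 d=-5/4
S(9/4) = -1129/256

Δ: Δ0=-7/2, Δ1=4
row 1: diag=6, rhs=45; c'=1/6, d'=15/2
back: M1=15/2
M: M0=0, M1=15/2, M2=0
seg 0: a=2, c=M0/2=0, d=(M1−M0)/(6·2)=5/8, b=Δ0−h0·(2M0+M1)/6=-6
seg 1: a=-5, c=M1/2=15/4, d=(M2−M1)/(6·1)=-5/4, b=Δ1−h1·(2M1+M2)/6=3/2
t_q=9/4 → seg 1, τ=1/4; S=-5+3/2·τ+15/4·τ²+-5/4·τ³=-1129/256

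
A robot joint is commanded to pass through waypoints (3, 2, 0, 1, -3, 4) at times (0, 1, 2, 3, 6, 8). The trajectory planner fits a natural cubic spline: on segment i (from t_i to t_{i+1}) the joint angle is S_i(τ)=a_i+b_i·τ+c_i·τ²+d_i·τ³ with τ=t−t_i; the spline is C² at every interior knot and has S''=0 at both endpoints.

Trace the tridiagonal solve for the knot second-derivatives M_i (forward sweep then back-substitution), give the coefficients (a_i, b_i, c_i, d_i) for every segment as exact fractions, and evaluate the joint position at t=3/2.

  seg 0: a=3 b=-3001/6150 c=0 d=-3149/6150
  seg 1: a=2 b=-6224/3075 c=-3149/2050 d=1919/1230
  seg 2: a=0 b=-2557/6150 c=3223/1025 d=-10631/6150
  seg 3: a=1 b=2113/3075 c=-837/410 d=8413/18450
  seg 4: a=-3 b=4613/6150 c=2114/1025 d=-1057/3075
S(3/2) = 13103/16400

Δ: Δ0=-1, Δ1=-2, Δ2=1, Δ3=-4/3, Δ4=7/2
row 1: diag=4, rhs=-6; c'=1/4, d'=-3/2
row 2: denom=4−1·1/4=15/4; d'=(18−1·-3/2)/(15/4)=26/5
row 3: denom=8−1·4/15=116/15; d'=(-14−1·26/5)/(116/15)=-72/29
row 4: denom=10−3·45/116=1025/116; d'=(29−3·-72/29)/(1025/116)=4228/1025
back: M4=4228/1025
back: M3=-72/29−45/116·4228/1025=-837/205
back: M2=26/5−4/15·-837/205=6446/1025
back: M1=-3/2−1/4·6446/1025=-3149/1025
M: M0=0, M1=-3149/1025, M2=6446/1025, M3=-837/205, M4=4228/1025, M5=0
seg 0: a=3, c=M0/2=0, d=(M1−M0)/(6·1)=-3149/6150, b=Δ0−h0·(2M0+M1)/6=-3001/6150
seg 1: a=2, c=M1/2=-3149/2050, d=(M2−M1)/(6·1)=1919/1230, b=Δ1−h1·(2M1+M2)/6=-6224/3075
seg 2: a=0, c=M2/2=3223/1025, d=(M3−M2)/(6·1)=-10631/6150, b=Δ2−h2·(2M2+M3)/6=-2557/6150
seg 3: a=1, c=M3/2=-837/410, d=(M4−M3)/(6·3)=8413/18450, b=Δ3−h3·(2M3+M4)/6=2113/3075
seg 4: a=-3, c=M4/2=2114/1025, d=(M5−M4)/(6·2)=-1057/3075, b=Δ4−h4·(2M4+M5)/6=4613/6150
t_q=3/2 → seg 1, τ=1/2; S=2+-6224/3075·τ+-3149/2050·τ²+1919/1230·τ³=13103/16400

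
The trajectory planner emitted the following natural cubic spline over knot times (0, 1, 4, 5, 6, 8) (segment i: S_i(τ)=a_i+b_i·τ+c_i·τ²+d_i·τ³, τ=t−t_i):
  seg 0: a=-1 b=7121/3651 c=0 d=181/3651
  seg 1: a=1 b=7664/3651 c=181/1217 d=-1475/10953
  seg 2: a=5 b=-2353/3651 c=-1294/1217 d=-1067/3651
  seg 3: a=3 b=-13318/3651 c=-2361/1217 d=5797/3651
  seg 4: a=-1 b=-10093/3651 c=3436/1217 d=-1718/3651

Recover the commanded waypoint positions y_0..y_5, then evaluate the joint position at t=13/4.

y_0=-1 y_1=1 y_2=5 y_3=3 y_4=-1 y_5=1
S(13/4) = 384929/77888

y_0 = S_0(0) = a_0 = -1
y_1 = S_1(0) = a_1 = 1
y_2 = S_2(0) = a_2 = 5
y_3 = S_3(0) = a_3 = 3
y_4 = S_4(0) = a_4 = -1
y_5 = S_4(2) = 1
t_q=13/4 is in segment 1 (τ=9/4); S_1(τ)=384929/77888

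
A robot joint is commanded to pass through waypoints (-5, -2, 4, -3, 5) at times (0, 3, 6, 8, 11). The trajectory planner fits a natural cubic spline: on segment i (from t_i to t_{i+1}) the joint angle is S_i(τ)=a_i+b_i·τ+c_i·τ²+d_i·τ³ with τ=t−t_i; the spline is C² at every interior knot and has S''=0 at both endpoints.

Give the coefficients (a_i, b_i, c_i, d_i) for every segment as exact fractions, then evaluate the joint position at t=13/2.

Δ: Δ0=1, Δ1=2, Δ2=-7/2, Δ3=8/3
row 1: diag=12, rhs=6; c'=1/4, d'=1/2
row 2: denom=10−3·1/4=37/4; d'=(-33−3·1/2)/(37/4)=-138/37
row 3: denom=10−2·8/37=354/37; d'=(37−2·-138/37)/(354/37)=1645/354
back: M3=1645/354
back: M2=-138/37−8/37·1645/354=-838/177
back: M1=1/2−1/4·-838/177=298/177
M: M0=0, M1=298/177, M2=-838/177, M3=1645/354, M4=0
seg 0: a=-5, c=M0/2=0, d=(M1−M0)/(6·3)=149/1593, b=Δ0−h0·(2M0+M1)/6=28/177
seg 1: a=-2, c=M1/2=149/177, d=(M2−M1)/(6·3)=-568/1593, b=Δ1−h1·(2M1+M2)/6=475/177
seg 2: a=4, c=M2/2=-419/177, d=(M3−M2)/(6·2)=369/472, b=Δ2−h2·(2M2+M3)/6=-335/177
seg 3: a=-3, c=M3/2=1645/708, d=(M4−M3)/(6·3)=-1645/6372, b=Δ3−h3·(2M3+M4)/6=-701/354
t_q=13/2 → seg 2, τ=1/2; S=4+-335/177·τ+-419/177·τ²+369/472·τ³=9665/3776

  seg 0: a=-5 b=28/177 c=0 d=149/1593
  seg 1: a=-2 b=475/177 c=149/177 d=-568/1593
  seg 2: a=4 b=-335/177 c=-419/177 d=369/472
  seg 3: a=-3 b=-701/354 c=1645/708 d=-1645/6372
S(13/2) = 9665/3776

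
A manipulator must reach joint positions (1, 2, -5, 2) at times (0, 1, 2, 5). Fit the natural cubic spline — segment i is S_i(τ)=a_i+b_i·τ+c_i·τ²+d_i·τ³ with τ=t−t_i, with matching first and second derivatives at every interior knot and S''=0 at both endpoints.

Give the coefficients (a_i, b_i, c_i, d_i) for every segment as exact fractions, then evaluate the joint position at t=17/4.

  seg 0: a=1 b=313/93 c=0 d=-220/93
  seg 1: a=2 b=-347/93 c=-220/31 d=356/93
  seg 2: a=-5 b=-599/93 c=136/31 d=-136/279
S(17/4) = -703/248

Δ: Δ0=1, Δ1=-7, Δ2=7/3
row 1: diag=4, rhs=-48; c'=1/4, d'=-12
row 2: denom=8−1·1/4=31/4; d'=(56−1·-12)/(31/4)=272/31
back: M2=272/31
back: M1=-12−1/4·272/31=-440/31
M: M0=0, M1=-440/31, M2=272/31, M3=0
seg 0: a=1, c=M0/2=0, d=(M1−M0)/(6·1)=-220/93, b=Δ0−h0·(2M0+M1)/6=313/93
seg 1: a=2, c=M1/2=-220/31, d=(M2−M1)/(6·1)=356/93, b=Δ1−h1·(2M1+M2)/6=-347/93
seg 2: a=-5, c=M2/2=136/31, d=(M3−M2)/(6·3)=-136/279, b=Δ2−h2·(2M2+M3)/6=-599/93
t_q=17/4 → seg 2, τ=9/4; S=-5+-599/93·τ+136/31·τ²+-136/279·τ³=-703/248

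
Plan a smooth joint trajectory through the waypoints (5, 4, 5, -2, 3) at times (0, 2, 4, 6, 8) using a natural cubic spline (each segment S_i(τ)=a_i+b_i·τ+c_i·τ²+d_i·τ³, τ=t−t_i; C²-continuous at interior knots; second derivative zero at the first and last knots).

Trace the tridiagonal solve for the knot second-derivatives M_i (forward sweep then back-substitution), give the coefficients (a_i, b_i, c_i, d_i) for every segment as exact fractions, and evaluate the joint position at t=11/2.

  seg 0: a=5 b=-65/56 c=0 d=37/224
  seg 1: a=4 b=23/28 c=111/112 d=-129/224
  seg 2: a=5 b=-17/8 c=-69/28 d=199/224
  seg 3: a=-2 b=-37/28 c=321/112 d=-107/224
S(11/2) = -1315/1792

Δ: Δ0=-1/2, Δ1=1/2, Δ2=-7/2, Δ3=5/2
row 1: diag=8, rhs=6; c'=1/4, d'=3/4
row 2: denom=8−2·1/4=15/2; d'=(-24−2·3/4)/(15/2)=-17/5
row 3: denom=8−2·4/15=112/15; d'=(36−2·-17/5)/(112/15)=321/56
back: M3=321/56
back: M2=-17/5−4/15·321/56=-69/14
back: M1=3/4−1/4·-69/14=111/56
M: M0=0, M1=111/56, M2=-69/14, M3=321/56, M4=0
seg 0: a=5, c=M0/2=0, d=(M1−M0)/(6·2)=37/224, b=Δ0−h0·(2M0+M1)/6=-65/56
seg 1: a=4, c=M1/2=111/112, d=(M2−M1)/(6·2)=-129/224, b=Δ1−h1·(2M1+M2)/6=23/28
seg 2: a=5, c=M2/2=-69/28, d=(M3−M2)/(6·2)=199/224, b=Δ2−h2·(2M2+M3)/6=-17/8
seg 3: a=-2, c=M3/2=321/112, d=(M4−M3)/(6·2)=-107/224, b=Δ3−h3·(2M3+M4)/6=-37/28
t_q=11/2 → seg 2, τ=3/2; S=5+-17/8·τ+-69/28·τ²+199/224·τ³=-1315/1792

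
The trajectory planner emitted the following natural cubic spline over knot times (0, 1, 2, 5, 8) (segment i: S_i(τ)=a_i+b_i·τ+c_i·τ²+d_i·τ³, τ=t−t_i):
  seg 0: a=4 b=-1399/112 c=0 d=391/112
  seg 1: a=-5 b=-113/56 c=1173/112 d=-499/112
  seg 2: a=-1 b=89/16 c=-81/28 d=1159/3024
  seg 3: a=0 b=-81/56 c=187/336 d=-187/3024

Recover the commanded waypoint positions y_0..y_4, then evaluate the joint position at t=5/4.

y_0 = S_0(0) = a_0 = 4
y_1 = S_1(0) = a_1 = -5
y_2 = S_2(0) = a_2 = -1
y_3 = S_3(0) = a_3 = 0
y_4 = S_3(3) = -1
t_q=5/4 is in segment 1 (τ=1/4); S_1(τ)=-35263/7168

y_0=4 y_1=-5 y_2=-1 y_3=0 y_4=-1
S(5/4) = -35263/7168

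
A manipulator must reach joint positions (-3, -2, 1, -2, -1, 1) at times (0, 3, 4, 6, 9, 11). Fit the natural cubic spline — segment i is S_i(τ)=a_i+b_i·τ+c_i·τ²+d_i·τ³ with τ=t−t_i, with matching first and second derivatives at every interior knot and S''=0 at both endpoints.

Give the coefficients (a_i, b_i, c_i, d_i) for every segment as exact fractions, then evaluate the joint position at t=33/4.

Δ: Δ0=1/3, Δ1=3, Δ2=-3/2, Δ3=1/3, Δ4=1
row 1: diag=8, rhs=16; c'=1/8, d'=2
row 2: denom=6−1·1/8=47/8; d'=(-27−1·2)/(47/8)=-232/47
row 3: denom=10−2·16/47=438/47; d'=(11−2·-232/47)/(438/47)=327/146
row 4: denom=10−3·47/146=1319/146; d'=(4−3·327/146)/(1319/146)=-397/1319
back: M4=-397/1319
back: M3=327/146−47/146·-397/1319=3082/1319
back: M2=-232/47−16/47·3082/1319=-7560/1319
back: M1=2−1/8·-7560/1319=3583/1319
M: M0=0, M1=3583/1319, M2=-7560/1319, M3=3082/1319, M4=-397/1319, M5=0
seg 0: a=-3, c=M0/2=0, d=(M1−M0)/(6·3)=3583/23742, b=Δ0−h0·(2M0+M1)/6=-8111/7914
seg 1: a=-2, c=M1/2=3583/2638, d=(M2−M1)/(6·1)=-11143/7914, b=Δ1−h1·(2M1+M2)/6=12068/3957
seg 2: a=1, c=M2/2=-3780/1319, d=(M3−M2)/(6·2)=5321/7914, b=Δ2−h2·(2M2+M3)/6=12205/7914
seg 3: a=-2, c=M3/2=1541/1319, d=(M4−M3)/(6·3)=-3479/23742, b=Δ3−h3·(2M3+M4)/6=-14663/7914
seg 4: a=-1, c=M4/2=-397/2638, d=(M5−M4)/(6·2)=397/15828, b=Δ4−h4·(2M4+M5)/6=4751/3957
t_q=33/4 → seg 3, τ=9/4; S=-2+-14663/7914·τ+1541/1319·τ²+-3479/23742·τ³=-324719/168832

  seg 0: a=-3 b=-8111/7914 c=0 d=3583/23742
  seg 1: a=-2 b=12068/3957 c=3583/2638 d=-11143/7914
  seg 2: a=1 b=12205/7914 c=-3780/1319 d=5321/7914
  seg 3: a=-2 b=-14663/7914 c=1541/1319 d=-3479/23742
  seg 4: a=-1 b=4751/3957 c=-397/2638 d=397/15828
S(33/4) = -324719/168832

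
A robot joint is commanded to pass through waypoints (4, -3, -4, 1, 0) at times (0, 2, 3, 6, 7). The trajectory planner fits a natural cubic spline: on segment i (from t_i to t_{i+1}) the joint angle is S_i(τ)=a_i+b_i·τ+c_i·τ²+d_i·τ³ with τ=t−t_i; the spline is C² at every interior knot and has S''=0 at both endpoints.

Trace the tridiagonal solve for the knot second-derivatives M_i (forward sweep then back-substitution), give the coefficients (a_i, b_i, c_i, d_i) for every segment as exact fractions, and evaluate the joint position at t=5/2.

  seg 0: a=4 b=-2015/483 c=0 d=649/3864
  seg 1: a=-3 b=-2083/966 c=649/644 d=41/276
  seg 2: a=-4 b=589/1932 c=234/161 d=-1931/5796
  seg 3: a=1 b=29/966 c=-995/644 d=995/1932
S(5/2) = -19617/5152

Δ: Δ0=-7/2, Δ1=-1, Δ2=5/3, Δ3=-1
row 1: diag=6, rhs=15; c'=1/6, d'=5/2
row 2: denom=8−1·1/6=47/6; d'=(16−1·5/2)/(47/6)=81/47
row 3: denom=8−3·18/47=322/47; d'=(-16−3·81/47)/(322/47)=-995/322
back: M3=-995/322
back: M2=81/47−18/47·-995/322=468/161
back: M1=5/2−1/6·468/161=649/322
M: M0=0, M1=649/322, M2=468/161, M3=-995/322, M4=0
seg 0: a=4, c=M0/2=0, d=(M1−M0)/(6·2)=649/3864, b=Δ0−h0·(2M0+M1)/6=-2015/483
seg 1: a=-3, c=M1/2=649/644, d=(M2−M1)/(6·1)=41/276, b=Δ1−h1·(2M1+M2)/6=-2083/966
seg 2: a=-4, c=M2/2=234/161, d=(M3−M2)/(6·3)=-1931/5796, b=Δ2−h2·(2M2+M3)/6=589/1932
seg 3: a=1, c=M3/2=-995/644, d=(M4−M3)/(6·1)=995/1932, b=Δ3−h3·(2M3+M4)/6=29/966
t_q=5/2 → seg 1, τ=1/2; S=-3+-2083/966·τ+649/644·τ²+41/276·τ³=-19617/5152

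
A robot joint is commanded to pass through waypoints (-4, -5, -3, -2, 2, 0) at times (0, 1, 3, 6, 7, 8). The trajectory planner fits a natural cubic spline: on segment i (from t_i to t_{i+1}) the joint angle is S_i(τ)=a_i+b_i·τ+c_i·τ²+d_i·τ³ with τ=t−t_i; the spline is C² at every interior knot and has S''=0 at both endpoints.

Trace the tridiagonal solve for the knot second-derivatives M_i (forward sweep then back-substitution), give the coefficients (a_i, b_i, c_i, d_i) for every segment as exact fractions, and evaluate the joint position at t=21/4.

Δ: Δ0=-1, Δ1=1, Δ2=1/3, Δ3=4, Δ4=-2
row 1: diag=6, rhs=12; c'=1/3, d'=2
row 2: denom=10−2·1/3=28/3; d'=(-4−2·2)/(28/3)=-6/7
row 3: denom=8−3·9/28=197/28; d'=(22−3·-6/7)/(197/28)=688/197
row 4: denom=4−1·28/197=760/197; d'=(-36−1·688/197)/(760/197)=-389/38
back: M4=-389/38
back: M3=688/197−28/197·-389/38=94/19
back: M2=-6/7−9/28·94/19=-93/38
back: M1=2−1/3·-93/38=107/38
M: M0=0, M1=107/38, M2=-93/38, M3=94/19, M4=-389/38, M5=0
seg 0: a=-4, c=M0/2=0, d=(M1−M0)/(6·1)=107/228, b=Δ0−h0·(2M0+M1)/6=-335/228
seg 1: a=-5, c=M1/2=107/76, d=(M2−M1)/(6·2)=-25/57, b=Δ1−h1·(2M1+M2)/6=-7/114
seg 2: a=-3, c=M2/2=-93/76, d=(M3−M2)/(6·3)=281/684, b=Δ2−h2·(2M2+M3)/6=35/114
seg 3: a=-2, c=M3/2=47/19, d=(M4−M3)/(6·1)=-577/228, b=Δ3−h3·(2M3+M4)/6=925/228
seg 4: a=2, c=M4/2=-389/76, d=(M5−M4)/(6·1)=389/228, b=Δ4−h4·(2M4+M5)/6=161/114
t_q=21/4 → seg 2, τ=9/4; S=-3+35/114·τ+-93/76·τ²+281/684·τ³=-18603/4864

  seg 0: a=-4 b=-335/228 c=0 d=107/228
  seg 1: a=-5 b=-7/114 c=107/76 d=-25/57
  seg 2: a=-3 b=35/114 c=-93/76 d=281/684
  seg 3: a=-2 b=925/228 c=47/19 d=-577/228
  seg 4: a=2 b=161/114 c=-389/76 d=389/228
S(21/4) = -18603/4864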